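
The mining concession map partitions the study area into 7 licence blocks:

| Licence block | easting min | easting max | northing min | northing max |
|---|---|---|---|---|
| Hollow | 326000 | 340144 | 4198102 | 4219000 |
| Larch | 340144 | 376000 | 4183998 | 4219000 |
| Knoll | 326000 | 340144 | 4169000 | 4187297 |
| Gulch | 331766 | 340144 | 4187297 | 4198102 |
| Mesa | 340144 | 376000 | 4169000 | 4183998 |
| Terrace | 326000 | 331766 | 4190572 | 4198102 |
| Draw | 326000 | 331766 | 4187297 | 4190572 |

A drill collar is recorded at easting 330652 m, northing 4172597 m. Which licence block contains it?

The point has easting = 330652 and northing = 4172597.
Only Knoll satisfies 326000 ≤ easting ≤ 340144 and 4169000 ≤ northing ≤ 4187297.

Knoll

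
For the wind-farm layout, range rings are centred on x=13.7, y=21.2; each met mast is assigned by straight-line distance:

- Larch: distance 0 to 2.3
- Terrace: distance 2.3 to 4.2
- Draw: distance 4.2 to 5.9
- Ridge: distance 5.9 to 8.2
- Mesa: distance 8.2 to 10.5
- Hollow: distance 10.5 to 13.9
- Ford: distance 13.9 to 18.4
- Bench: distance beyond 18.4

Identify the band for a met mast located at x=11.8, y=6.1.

Ford

Distance = √((11.8−13.7)² + (6.1−21.2)²) = √(3.610 + 228.010) = 15.219.
13.9 ≤ 15.219 < 18.4 → Ford.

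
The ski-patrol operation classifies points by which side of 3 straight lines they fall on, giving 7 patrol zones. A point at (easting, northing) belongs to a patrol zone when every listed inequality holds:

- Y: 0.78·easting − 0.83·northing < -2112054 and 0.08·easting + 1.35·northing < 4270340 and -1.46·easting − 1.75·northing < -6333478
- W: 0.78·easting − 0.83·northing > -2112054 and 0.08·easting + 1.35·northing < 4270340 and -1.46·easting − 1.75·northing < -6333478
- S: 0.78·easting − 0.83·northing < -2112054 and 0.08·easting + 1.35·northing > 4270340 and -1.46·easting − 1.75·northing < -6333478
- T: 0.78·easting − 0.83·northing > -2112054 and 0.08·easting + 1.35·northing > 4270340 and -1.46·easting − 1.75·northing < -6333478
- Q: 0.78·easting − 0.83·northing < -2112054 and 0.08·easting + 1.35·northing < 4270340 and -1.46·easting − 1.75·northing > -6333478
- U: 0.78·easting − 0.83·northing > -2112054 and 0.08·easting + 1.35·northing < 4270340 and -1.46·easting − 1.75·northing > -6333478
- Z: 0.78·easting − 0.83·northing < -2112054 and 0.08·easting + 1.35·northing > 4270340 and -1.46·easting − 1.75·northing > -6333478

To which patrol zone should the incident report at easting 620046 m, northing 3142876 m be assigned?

S

0.78·620046 − 0.83·3142876 = -2124951.200, which is < -2112054
0.08·620046 + 1.35·3142876 = 4292486.280, which is > 4270340
-1.46·620046 − 1.75·3142876 = -6405300.160, which is < -6333478
This sign pattern matches S.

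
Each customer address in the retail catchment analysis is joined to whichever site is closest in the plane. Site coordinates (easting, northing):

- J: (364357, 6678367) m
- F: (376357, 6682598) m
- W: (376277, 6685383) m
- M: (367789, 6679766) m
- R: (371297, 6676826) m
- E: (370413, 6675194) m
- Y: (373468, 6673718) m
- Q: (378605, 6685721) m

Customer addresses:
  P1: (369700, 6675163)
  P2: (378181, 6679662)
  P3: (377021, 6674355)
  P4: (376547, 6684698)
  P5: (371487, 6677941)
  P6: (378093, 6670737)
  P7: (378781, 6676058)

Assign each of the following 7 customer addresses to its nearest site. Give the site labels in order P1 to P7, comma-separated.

E, F, Y, W, R, Y, Y

P1 → E (d²=509330.00)
P2 → F (d²=11947072.00)
P3 → Y (d²=13029578.00)
P4 → W (d²=542125.00)
P5 → R (d²=1279325.00)
P6 → Y (d²=30276986.00)
P7 → Y (d²=33703569.00)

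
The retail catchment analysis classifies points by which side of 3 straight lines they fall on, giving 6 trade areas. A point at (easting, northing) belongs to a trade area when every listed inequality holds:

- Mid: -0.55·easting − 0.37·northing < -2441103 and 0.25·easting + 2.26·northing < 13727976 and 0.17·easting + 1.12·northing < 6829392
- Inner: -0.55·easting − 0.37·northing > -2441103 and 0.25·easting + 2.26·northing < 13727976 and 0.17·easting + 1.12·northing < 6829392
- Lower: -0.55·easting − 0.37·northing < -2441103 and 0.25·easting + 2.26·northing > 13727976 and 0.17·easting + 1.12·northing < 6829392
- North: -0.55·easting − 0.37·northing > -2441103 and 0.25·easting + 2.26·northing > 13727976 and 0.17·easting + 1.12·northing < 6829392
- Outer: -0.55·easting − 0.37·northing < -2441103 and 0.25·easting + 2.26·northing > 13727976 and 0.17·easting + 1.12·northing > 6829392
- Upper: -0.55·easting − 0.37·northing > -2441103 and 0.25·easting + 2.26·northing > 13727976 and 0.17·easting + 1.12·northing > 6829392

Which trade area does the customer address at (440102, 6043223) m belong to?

Outer

-0.55·440102 − 0.37·6043223 = -2478048.610, which is < -2441103
0.25·440102 + 2.26·6043223 = 13767709.480, which is > 13727976
0.17·440102 + 1.12·6043223 = 6843227.100, which is > 6829392
This sign pattern matches Outer.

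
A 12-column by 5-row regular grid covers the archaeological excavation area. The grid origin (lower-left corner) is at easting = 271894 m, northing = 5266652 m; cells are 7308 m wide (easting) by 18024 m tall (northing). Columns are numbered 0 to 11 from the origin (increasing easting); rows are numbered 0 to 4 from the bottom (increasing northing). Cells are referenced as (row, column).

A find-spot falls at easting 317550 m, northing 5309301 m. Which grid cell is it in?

Column index: ⌊(317550 − 271894) / 7308⌋ = ⌊6.247⌋ = 6
Row offset from origin: ⌊(5309301 − 5266652) / 18024⌋ = ⌊2.366⌋ = 2 → row 2

(2, 6)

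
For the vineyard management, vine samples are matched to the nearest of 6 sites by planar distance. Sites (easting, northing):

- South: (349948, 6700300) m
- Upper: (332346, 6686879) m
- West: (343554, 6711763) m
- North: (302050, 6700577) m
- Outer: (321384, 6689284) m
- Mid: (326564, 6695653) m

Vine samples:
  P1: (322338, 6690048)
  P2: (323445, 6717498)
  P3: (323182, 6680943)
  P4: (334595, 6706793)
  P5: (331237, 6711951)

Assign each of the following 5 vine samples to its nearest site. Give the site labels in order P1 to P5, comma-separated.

P1 → Outer (d²=1493812.00)
P2 → West (d²=437262106.00)
P3 → Outer (d²=72805085.00)
P4 → West (d²=104964581.00)
P5 → West (d²=151743833.00)

Outer, West, Outer, West, West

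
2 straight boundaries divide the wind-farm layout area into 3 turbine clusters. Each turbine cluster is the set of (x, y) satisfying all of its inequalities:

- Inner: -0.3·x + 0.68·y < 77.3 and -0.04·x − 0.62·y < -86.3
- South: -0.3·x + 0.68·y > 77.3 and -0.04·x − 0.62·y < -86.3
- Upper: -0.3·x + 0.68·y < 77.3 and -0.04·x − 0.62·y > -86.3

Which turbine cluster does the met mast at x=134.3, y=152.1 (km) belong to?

Inner

-0.3·134.3 + 0.68·152.1 = 63.138, which is < 77.3
-0.04·134.3 − 0.62·152.1 = -99.674, which is < -86.3
This sign pattern matches Inner.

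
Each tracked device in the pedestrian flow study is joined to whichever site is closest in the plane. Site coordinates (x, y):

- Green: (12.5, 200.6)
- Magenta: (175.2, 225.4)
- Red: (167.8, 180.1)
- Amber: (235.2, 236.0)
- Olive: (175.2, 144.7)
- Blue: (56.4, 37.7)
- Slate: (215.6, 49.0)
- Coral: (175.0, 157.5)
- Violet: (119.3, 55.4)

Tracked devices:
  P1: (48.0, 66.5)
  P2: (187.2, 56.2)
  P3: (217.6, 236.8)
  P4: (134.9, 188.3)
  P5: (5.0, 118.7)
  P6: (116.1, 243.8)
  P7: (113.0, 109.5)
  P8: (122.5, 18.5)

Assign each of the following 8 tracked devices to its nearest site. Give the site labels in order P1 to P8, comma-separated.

P1 → Blue (d²=900.00)
P2 → Slate (d²=858.40)
P3 → Amber (d²=310.40)
P4 → Red (d²=1149.65)
P5 → Green (d²=6763.86)
P6 → Magenta (d²=3831.37)
P7 → Violet (d²=2966.50)
P8 → Violet (d²=1371.85)

Blue, Slate, Amber, Red, Green, Magenta, Violet, Violet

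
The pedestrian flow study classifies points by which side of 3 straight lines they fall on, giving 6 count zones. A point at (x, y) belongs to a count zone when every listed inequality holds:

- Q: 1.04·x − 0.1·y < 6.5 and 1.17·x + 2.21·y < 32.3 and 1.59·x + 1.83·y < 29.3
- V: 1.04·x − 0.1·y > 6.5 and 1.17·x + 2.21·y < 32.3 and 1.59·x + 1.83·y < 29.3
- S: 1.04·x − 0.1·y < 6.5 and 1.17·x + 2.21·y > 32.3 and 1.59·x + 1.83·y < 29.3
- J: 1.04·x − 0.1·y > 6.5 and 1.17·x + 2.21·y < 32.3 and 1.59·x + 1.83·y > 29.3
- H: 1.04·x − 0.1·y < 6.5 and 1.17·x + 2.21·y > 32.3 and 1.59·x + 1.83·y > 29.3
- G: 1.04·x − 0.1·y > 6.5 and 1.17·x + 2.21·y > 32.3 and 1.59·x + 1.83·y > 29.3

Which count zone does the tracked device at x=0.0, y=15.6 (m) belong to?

S

1.04·0.0 − 0.1·15.6 = -1.560, which is < 6.5
1.17·0.0 + 2.21·15.6 = 34.476, which is > 32.3
1.59·0.0 + 1.83·15.6 = 28.548, which is < 29.3
This sign pattern matches S.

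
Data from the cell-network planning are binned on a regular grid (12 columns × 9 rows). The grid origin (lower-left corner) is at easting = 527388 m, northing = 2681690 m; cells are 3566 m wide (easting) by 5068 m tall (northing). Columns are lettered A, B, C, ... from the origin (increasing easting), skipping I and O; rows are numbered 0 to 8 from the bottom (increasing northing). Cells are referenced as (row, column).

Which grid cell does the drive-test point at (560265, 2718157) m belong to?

Column index: ⌊(560265 − 527388) / 3566⌋ = ⌊9.220⌋ = 9 → column K
Row offset from origin: ⌊(2718157 − 2681690) / 5068⌋ = ⌊7.196⌋ = 7 → row 7

(7, K)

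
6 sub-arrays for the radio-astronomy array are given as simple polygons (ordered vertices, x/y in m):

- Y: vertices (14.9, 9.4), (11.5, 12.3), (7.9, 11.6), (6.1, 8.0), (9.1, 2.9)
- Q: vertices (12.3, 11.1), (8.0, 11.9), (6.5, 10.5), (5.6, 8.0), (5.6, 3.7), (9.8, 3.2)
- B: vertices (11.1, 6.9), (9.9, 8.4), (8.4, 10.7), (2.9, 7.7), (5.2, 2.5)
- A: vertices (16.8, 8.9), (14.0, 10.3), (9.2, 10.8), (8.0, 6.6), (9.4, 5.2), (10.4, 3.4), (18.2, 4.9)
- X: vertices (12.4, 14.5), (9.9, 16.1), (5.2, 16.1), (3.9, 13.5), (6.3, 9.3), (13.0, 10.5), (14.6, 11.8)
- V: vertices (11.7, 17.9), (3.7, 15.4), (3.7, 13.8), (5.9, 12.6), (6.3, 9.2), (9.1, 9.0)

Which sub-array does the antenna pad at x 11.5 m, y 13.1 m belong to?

Cast a ray rightward from (11.5, 13.1). For each polygon, the edges (by vertex number in listed order) whose endpoints lie on opposite sides of y = 13.1, where each meets that height, and whether that is right or left of the point:
Y: no edge straddles that height → 0 crossings.
Q: no edge straddles that height → 0 crossings.
B: no edge straddles that height → 0 crossings.
A: no edge straddles that height → 0 crossings.
X: 4–5 at x≈4.13 (left), 7–1 at x≈13.54 (right) → 1 crossing.
V: 3–4 at x≈4.98 (left), 6–1 at x≈10.30 (left) → 0 crossings.
Only X has an odd count, so the point is inside X.

X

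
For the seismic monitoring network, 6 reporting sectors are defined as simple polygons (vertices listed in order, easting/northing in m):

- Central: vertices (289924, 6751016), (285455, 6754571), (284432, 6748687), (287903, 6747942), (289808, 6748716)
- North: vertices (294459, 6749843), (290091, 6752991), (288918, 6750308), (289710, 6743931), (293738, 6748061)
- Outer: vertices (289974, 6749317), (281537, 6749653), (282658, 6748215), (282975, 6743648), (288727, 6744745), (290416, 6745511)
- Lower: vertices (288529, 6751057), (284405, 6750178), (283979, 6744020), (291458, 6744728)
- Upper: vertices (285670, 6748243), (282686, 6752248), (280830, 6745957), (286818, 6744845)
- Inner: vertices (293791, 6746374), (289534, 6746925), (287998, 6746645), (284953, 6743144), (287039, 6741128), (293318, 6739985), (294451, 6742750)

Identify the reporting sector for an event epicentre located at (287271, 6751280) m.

Central

Cast a ray rightward from (287271, 6751280). For each polygon, the edges (by vertex number in listed order) whose endpoints lie on opposite sides of northing = 6751280, where each meets that height, and whether that is right or left of the point:
Central: 1–2 at easting≈289592.1 (right), 2–3 at easting≈284882.8 (left) → 1 crossing.
North: 1–2 at easting≈292465.1 (right), 2–3 at easting≈289343.0 (right) → 2 crossings.
Outer: no edge straddles that height → 0 crossings.
Lower: no edge straddles that height → 0 crossings.
Upper: 1–2 at easting≈283407.2 (left), 2–3 at easting≈282400.4 (left) → 0 crossings.
Inner: no edge straddles that height → 0 crossings.
Only Central has an odd count, so the point is inside Central.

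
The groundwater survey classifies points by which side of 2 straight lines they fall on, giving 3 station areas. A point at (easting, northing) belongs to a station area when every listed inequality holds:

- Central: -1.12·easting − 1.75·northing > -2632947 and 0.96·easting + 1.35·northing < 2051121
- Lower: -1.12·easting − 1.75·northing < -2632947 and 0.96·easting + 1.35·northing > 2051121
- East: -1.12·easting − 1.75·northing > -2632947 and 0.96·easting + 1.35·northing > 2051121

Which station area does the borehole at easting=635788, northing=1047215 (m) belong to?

-1.12·635788 − 1.75·1047215 = -2544708.810, which is > -2632947
0.96·635788 + 1.35·1047215 = 2024096.730, which is < 2051121
This sign pattern matches Central.

Central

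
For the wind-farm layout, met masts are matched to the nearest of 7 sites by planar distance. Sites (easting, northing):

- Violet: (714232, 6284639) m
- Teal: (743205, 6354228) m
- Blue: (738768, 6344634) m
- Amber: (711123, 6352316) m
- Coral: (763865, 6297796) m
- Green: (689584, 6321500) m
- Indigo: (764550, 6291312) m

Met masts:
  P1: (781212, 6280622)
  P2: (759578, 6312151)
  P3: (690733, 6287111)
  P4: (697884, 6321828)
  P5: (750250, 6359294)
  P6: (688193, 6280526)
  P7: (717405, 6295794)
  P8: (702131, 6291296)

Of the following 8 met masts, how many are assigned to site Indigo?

P1 → Indigo
P2 → Coral
P3 → Violet
P4 → Green
P5 → Teal
P6 → Violet
P7 → Violet
P8 → Violet
1 of the 8 goes to Indigo.

1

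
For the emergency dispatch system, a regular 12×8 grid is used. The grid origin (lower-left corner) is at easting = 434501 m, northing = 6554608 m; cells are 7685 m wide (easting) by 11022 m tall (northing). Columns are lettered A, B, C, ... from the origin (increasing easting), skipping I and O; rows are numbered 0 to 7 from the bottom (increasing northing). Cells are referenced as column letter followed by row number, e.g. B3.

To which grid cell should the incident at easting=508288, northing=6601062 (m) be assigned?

K4

Column index: ⌊(508288 − 434501) / 7685⌋ = ⌊9.601⌋ = 9 → column K
Row offset from origin: ⌊(6601062 − 6554608) / 11022⌋ = ⌊4.215⌋ = 4 → row 4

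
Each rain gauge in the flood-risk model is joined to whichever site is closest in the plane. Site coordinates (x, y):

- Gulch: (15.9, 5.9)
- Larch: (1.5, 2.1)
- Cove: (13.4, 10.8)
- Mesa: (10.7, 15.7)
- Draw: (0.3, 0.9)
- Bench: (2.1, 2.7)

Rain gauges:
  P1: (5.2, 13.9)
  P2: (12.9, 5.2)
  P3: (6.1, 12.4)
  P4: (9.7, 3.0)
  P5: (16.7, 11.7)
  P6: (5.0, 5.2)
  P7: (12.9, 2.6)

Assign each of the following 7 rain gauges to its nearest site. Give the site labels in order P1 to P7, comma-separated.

P1 → Mesa (d²=33.49)
P2 → Gulch (d²=9.49)
P3 → Mesa (d²=32.05)
P4 → Gulch (d²=46.85)
P5 → Cove (d²=11.70)
P6 → Bench (d²=14.66)
P7 → Gulch (d²=19.89)

Mesa, Gulch, Mesa, Gulch, Cove, Bench, Gulch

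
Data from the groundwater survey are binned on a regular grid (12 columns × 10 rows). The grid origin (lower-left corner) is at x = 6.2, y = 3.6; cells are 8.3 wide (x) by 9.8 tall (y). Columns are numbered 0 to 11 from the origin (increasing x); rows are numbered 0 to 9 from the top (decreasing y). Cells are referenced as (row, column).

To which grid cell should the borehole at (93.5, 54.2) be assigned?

Column index: ⌊(93.5 − 6.2) / 8.3⌋ = ⌊10.518⌋ = 10
Row offset from origin: ⌊(54.2 − 3.6) / 9.8⌋ = ⌊5.163⌋ = 5 → row 4 (counted from top)

(4, 10)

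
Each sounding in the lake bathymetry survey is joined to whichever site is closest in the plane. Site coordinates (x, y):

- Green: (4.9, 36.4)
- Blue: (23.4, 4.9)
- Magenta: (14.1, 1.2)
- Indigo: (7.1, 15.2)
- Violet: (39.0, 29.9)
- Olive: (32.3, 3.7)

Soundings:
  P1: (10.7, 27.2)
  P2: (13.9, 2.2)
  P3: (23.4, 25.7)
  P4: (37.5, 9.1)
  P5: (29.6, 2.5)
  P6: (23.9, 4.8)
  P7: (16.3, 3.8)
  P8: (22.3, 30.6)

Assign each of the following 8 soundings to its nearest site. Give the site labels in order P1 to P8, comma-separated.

Green, Magenta, Violet, Olive, Olive, Blue, Magenta, Violet

P1 → Green (d²=118.28)
P2 → Magenta (d²=1.04)
P3 → Violet (d²=261.00)
P4 → Olive (d²=56.20)
P5 → Olive (d²=8.73)
P6 → Blue (d²=0.26)
P7 → Magenta (d²=11.60)
P8 → Violet (d²=279.38)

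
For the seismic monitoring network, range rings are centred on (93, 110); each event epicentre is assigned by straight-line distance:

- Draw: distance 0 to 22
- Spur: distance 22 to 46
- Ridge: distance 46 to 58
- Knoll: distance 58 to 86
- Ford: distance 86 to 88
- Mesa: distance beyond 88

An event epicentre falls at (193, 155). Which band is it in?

Distance = √((193−93)² + (155−110)²) = √(10000.000 + 2025.000) = 109.659.
88 ≤ 109.659 < ∞ → Mesa.

Mesa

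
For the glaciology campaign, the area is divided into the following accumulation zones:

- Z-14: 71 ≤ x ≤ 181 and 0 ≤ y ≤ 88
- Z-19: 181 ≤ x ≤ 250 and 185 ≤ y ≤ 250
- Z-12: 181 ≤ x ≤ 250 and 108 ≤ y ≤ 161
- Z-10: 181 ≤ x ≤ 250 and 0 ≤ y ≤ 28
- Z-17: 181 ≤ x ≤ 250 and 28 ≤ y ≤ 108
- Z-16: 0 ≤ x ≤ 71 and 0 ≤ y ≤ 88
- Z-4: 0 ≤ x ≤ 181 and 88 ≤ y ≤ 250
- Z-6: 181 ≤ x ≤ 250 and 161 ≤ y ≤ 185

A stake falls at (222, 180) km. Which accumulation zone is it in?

Z-6

The point has x = 222 and y = 180.
Only Z-6 satisfies 181 ≤ x ≤ 250 and 161 ≤ y ≤ 185.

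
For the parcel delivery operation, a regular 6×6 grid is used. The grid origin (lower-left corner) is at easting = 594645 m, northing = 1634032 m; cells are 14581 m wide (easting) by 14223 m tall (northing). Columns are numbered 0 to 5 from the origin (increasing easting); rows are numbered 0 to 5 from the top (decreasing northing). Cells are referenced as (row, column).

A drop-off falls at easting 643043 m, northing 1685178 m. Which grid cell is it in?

Column index: ⌊(643043 − 594645) / 14581⌋ = ⌊3.319⌋ = 3
Row offset from origin: ⌊(1685178 − 1634032) / 14223⌋ = ⌊3.596⌋ = 3 → row 2 (counted from top)

(2, 3)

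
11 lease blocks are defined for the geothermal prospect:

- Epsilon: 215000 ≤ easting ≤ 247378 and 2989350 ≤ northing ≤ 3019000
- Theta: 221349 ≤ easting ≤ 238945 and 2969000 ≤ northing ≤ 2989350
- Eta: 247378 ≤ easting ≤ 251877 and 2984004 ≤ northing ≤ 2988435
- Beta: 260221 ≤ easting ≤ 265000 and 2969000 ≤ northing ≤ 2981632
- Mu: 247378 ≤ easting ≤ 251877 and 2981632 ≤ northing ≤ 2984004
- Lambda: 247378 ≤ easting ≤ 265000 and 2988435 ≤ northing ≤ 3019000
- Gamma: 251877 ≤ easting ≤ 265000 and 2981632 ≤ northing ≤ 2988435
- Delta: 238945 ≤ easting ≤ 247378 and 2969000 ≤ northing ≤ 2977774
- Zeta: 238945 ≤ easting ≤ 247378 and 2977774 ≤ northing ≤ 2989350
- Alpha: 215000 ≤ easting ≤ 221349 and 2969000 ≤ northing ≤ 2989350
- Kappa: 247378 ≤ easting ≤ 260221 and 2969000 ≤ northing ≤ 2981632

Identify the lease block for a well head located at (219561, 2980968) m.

The point has easting = 219561 and northing = 2980968.
Only Alpha satisfies 215000 ≤ easting ≤ 221349 and 2969000 ≤ northing ≤ 2989350.

Alpha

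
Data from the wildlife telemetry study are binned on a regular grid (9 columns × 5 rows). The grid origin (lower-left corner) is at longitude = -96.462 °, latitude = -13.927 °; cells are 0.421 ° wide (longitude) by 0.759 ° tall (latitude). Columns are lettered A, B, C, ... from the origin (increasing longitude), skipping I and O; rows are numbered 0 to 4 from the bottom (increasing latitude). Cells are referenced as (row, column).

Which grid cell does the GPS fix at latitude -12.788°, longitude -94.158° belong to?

Column index: ⌊(-94.158 − -96.462) / 0.421⌋ = ⌊5.473⌋ = 5 → column F
Row offset from origin: ⌊(-12.788 − -13.927) / 0.759⌋ = ⌊1.501⌋ = 1 → row 1

(1, F)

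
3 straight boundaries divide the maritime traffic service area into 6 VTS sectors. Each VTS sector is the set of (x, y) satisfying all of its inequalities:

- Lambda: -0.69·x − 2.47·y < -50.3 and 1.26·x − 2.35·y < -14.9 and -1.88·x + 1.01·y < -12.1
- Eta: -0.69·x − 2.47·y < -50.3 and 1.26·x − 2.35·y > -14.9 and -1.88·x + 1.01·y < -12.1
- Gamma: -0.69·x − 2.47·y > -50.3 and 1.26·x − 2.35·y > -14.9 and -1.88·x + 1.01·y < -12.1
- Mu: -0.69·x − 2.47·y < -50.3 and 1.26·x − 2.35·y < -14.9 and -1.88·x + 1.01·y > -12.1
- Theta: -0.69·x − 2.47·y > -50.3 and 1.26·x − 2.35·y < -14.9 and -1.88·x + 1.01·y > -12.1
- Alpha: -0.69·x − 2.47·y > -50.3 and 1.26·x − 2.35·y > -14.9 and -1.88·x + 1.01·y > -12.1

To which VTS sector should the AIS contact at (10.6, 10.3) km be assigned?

Alpha

-0.69·10.6 − 2.47·10.3 = -32.755, which is > -50.3
1.26·10.6 − 2.35·10.3 = -10.849, which is > -14.9
-1.88·10.6 + 1.01·10.3 = -9.525, which is > -12.1
This sign pattern matches Alpha.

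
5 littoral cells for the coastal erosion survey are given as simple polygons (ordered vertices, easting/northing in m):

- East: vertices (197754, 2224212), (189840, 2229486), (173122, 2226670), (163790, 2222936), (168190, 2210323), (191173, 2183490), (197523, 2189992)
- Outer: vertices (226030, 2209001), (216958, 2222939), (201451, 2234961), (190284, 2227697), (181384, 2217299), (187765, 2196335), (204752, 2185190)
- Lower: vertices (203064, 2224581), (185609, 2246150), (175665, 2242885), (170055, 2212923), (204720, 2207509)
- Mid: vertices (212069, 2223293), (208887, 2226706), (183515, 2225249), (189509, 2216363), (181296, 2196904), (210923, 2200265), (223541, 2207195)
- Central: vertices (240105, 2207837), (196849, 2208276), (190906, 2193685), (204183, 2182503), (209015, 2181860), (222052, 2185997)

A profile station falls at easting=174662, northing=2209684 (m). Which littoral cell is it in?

Cast a ray rightward from (174662, 2209684). For each polygon, the edges (by vertex number in listed order) whose endpoints lie on opposite sides of northing = 2209684, where each meets that height, and whether that is right or left of the point:
East: 5–6 at easting≈168737.3 (left), 7–1 at easting≈197655.9 (right) → 1 crossing.
Outer: 1–2 at easting≈225585.4 (right), 5–6 at easting≈183701.8 (right) → 2 crossings.
Lower: 4–5 at easting≈190793.8 (right), 5–1 at easting≈204509.0 (right) → 2 crossings.
Mid: 4–5 at easting≈186690.0 (right), 7–1 at easting≈221767.3 (right) → 2 crossings.
Central: no edge straddles that height → 0 crossings.
Only East has an odd count, so the point is inside East.

East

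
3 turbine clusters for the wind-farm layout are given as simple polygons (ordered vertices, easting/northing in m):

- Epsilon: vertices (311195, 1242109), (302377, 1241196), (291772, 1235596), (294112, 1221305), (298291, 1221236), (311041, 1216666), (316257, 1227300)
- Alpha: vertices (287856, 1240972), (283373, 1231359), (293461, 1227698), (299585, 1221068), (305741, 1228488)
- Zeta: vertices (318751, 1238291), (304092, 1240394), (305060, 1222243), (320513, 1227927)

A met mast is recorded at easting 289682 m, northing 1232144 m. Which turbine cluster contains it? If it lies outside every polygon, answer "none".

Alpha

Cast a ray rightward from (289682, 1232144). For each polygon, the edges (by vertex number in listed order) whose endpoints lie on opposite sides of northing = 1232144, where each meets that height, and whether that is right or left of the point:
Epsilon: 3–4 at easting≈292337.2 (right), 7–1 at easting≈314601.2 (right) → 2 crossings.
Alpha: 1–2 at easting≈283739.1 (left), 5–1 at easting≈300503.3 (right) → 1 crossing.
Zeta: 2–3 at easting≈304532.0 (right), 4–1 at easting≈319796.1 (right) → 2 crossings.
Only Alpha has an odd count, so the point is inside Alpha.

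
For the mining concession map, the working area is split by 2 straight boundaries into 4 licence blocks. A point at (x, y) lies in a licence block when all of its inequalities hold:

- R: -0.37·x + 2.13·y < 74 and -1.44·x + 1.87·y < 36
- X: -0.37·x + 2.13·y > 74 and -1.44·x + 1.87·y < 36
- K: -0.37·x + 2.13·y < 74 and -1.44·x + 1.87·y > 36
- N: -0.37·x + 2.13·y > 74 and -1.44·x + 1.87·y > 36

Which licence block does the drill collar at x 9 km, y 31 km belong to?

K

-0.37·9 + 2.13·31 = 62.700, which is < 74
-1.44·9 + 1.87·31 = 45.010, which is > 36
This sign pattern matches K.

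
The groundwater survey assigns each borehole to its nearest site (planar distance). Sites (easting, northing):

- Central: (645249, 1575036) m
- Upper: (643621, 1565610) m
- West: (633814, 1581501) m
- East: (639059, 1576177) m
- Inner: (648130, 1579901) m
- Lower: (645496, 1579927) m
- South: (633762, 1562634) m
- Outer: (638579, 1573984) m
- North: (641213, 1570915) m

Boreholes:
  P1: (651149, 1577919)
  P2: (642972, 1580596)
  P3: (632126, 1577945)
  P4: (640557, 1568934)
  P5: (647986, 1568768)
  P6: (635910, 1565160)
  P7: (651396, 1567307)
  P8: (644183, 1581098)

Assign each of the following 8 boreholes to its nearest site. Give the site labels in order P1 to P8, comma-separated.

Inner, Lower, West, North, Upper, South, Upper, Lower

P1 → Inner (d²=13042685.00)
P2 → Lower (d²=6818137.00)
P3 → West (d²=15494480.00)
P4 → North (d²=4354697.00)
P5 → Upper (d²=29026189.00)
P6 → South (d²=10994580.00)
P7 → Upper (d²=63330434.00)
P8 → Lower (d²=3095210.00)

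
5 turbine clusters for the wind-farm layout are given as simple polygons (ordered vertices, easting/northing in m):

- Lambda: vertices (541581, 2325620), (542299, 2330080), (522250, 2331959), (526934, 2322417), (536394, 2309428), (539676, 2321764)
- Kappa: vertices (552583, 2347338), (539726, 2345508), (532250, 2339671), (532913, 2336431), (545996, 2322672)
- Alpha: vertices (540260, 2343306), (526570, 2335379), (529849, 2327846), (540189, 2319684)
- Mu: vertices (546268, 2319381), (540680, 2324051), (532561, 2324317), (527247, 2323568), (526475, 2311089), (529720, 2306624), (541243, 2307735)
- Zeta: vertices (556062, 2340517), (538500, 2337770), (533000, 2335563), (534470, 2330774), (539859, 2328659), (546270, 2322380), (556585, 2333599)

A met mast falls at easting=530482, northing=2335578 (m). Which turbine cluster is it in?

Alpha

Cast a ray rightward from (530482, 2335578). For each polygon, the edges (by vertex number in listed order) whose endpoints lie on opposite sides of northing = 2335578, where each meets that height, and whether that is right or left of the point:
Lambda: no edge straddles that height → 0 crossings.
Kappa: 4–5 at easting≈533724.1 (right), 5–1 at easting≈549442.5 (right) → 2 crossings.
Alpha: 1–2 at easting≈526913.7 (left), 4–1 at easting≈540236.8 (right) → 1 crossing.
Mu: no edge straddles that height → 0 crossings.
Zeta: 2–3 at easting≈533037.4 (right), 7–1 at easting≈556435.4 (right) → 2 crossings.
Only Alpha has an odd count, so the point is inside Alpha.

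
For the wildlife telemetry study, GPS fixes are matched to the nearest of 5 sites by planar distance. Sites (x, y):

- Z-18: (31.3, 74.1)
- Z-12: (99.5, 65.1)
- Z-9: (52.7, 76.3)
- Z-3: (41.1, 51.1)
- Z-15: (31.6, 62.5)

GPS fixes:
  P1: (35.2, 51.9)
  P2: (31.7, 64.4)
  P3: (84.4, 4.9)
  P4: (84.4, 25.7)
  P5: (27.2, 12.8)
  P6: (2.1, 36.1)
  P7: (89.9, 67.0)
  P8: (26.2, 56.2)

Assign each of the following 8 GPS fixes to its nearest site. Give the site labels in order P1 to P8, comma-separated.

Z-3, Z-15, Z-12, Z-12, Z-3, Z-15, Z-12, Z-15

P1 → Z-3 (d²=35.45)
P2 → Z-15 (d²=3.62)
P3 → Z-12 (d²=3852.05)
P4 → Z-12 (d²=1780.37)
P5 → Z-3 (d²=1660.10)
P6 → Z-15 (d²=1567.21)
P7 → Z-12 (d²=95.77)
P8 → Z-15 (d²=68.85)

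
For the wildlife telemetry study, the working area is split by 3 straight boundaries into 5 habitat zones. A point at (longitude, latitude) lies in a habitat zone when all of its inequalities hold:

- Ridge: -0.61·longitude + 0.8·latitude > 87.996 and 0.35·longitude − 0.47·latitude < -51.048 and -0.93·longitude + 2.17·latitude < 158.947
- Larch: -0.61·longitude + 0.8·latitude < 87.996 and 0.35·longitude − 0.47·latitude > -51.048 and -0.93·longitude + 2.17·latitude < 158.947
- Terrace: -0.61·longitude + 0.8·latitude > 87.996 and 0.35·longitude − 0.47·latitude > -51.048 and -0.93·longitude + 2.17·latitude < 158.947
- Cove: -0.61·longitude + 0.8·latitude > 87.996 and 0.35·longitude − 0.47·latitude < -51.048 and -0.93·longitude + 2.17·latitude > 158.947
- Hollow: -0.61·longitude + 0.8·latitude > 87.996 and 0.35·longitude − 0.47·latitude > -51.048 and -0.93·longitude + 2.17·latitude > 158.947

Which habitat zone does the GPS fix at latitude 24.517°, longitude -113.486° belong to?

-0.61·-113.486 + 0.8·24.517 = 88.840, which is > 87.996
0.35·-113.486 − 0.47·24.517 = -51.243, which is < -51.048
-0.93·-113.486 + 2.17·24.517 = 158.744, which is < 158.947
This sign pattern matches Ridge.

Ridge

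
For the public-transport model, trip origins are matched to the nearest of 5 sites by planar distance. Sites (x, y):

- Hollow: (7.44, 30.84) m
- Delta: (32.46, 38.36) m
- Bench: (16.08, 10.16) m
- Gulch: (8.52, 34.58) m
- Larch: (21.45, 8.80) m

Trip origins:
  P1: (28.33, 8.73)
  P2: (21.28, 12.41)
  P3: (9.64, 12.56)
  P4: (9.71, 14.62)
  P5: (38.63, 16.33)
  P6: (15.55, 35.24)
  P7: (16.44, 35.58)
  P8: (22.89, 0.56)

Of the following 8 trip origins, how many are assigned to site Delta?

P1 → Larch
P2 → Larch
P3 → Bench
P4 → Bench
P5 → Larch
P6 → Gulch
P7 → Gulch
P8 → Larch
0 of the 8 go to Delta.

0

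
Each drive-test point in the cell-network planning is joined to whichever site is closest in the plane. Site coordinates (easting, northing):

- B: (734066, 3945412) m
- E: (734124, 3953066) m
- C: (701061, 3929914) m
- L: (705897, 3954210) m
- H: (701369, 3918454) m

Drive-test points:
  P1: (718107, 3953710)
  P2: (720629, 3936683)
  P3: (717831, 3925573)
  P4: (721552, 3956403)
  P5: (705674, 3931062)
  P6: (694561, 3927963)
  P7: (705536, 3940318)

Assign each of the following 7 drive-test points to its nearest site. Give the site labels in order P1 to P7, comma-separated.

P1 → L (d²=149334100.00)
P2 → B (d²=256748410.00)
P3 → C (d²=300077181.00)
P4 → E (d²=169190753.00)
P5 → C (d²=22597673.00)
P6 → C (d²=46056401.00)
P7 → C (d²=128268841.00)

L, B, C, E, C, C, C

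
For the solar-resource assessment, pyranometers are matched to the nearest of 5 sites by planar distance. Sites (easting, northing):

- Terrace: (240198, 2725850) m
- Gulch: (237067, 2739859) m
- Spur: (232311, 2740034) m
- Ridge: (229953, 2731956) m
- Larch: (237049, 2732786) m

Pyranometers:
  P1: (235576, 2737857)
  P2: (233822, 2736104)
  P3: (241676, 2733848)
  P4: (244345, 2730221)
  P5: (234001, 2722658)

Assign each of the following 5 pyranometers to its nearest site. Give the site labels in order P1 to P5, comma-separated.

Gulch, Spur, Larch, Terrace, Terrace

P1 → Gulch (d²=6231085.00)
P2 → Spur (d²=17728021.00)
P3 → Larch (d²=22536973.00)
P4 → Terrace (d²=36303250.00)
P5 → Terrace (d²=48591673.00)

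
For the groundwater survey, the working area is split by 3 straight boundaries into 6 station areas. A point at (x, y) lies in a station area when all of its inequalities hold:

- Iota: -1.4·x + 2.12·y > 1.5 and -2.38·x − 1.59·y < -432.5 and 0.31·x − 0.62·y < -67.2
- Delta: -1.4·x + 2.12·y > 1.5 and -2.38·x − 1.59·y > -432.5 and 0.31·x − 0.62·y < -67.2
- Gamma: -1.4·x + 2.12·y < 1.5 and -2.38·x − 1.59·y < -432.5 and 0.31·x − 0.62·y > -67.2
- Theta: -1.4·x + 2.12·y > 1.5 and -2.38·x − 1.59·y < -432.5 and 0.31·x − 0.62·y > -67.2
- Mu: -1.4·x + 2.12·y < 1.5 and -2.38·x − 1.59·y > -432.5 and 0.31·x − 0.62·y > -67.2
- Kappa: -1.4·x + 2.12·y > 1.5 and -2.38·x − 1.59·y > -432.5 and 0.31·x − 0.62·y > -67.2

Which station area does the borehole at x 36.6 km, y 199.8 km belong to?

Delta

-1.4·36.6 + 2.12·199.8 = 372.336, which is > 1.5
-2.38·36.6 − 1.59·199.8 = -404.790, which is > -432.5
0.31·36.6 − 0.62·199.8 = -112.530, which is < -67.2
This sign pattern matches Delta.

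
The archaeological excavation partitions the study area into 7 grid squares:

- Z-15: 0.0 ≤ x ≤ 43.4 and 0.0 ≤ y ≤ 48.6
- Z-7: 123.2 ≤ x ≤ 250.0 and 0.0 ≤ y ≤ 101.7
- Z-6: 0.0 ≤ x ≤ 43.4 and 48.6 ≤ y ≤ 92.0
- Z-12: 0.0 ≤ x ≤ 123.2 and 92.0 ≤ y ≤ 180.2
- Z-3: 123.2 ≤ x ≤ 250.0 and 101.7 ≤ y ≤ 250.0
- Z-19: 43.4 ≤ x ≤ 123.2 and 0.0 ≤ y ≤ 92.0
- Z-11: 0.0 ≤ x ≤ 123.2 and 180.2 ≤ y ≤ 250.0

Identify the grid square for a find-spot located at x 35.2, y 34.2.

The point has x = 35.2 and y = 34.2.
Only Z-15 satisfies 0.0 ≤ x ≤ 43.4 and 0.0 ≤ y ≤ 48.6.

Z-15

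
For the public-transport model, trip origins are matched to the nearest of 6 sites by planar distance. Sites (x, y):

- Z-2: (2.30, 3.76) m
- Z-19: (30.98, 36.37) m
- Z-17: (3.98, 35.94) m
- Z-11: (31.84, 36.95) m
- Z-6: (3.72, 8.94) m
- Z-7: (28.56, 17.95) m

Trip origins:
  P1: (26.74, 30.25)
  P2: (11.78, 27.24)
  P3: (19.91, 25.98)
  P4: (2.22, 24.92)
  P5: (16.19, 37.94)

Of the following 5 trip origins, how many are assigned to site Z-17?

P1 → Z-19
P2 → Z-17
P3 → Z-7
P4 → Z-17
P5 → Z-17
3 of the 5 go to Z-17.

3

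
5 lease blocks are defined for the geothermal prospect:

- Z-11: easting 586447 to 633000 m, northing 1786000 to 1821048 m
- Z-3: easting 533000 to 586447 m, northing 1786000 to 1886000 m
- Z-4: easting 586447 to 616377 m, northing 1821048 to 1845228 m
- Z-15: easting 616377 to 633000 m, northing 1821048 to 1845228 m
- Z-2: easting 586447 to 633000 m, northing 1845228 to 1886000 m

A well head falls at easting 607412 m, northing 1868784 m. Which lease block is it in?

The point has easting = 607412 and northing = 1868784.
Only Z-2 satisfies 586447 ≤ easting ≤ 633000 and 1845228 ≤ northing ≤ 1886000.

Z-2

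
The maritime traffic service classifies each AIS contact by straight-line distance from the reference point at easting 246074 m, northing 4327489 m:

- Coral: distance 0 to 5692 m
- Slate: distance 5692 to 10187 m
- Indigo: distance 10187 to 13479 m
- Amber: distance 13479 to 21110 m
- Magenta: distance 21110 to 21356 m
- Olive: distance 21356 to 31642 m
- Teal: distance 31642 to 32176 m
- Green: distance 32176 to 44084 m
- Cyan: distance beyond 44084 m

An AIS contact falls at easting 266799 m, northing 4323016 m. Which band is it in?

Distance = √((266799−246074)² + (4323016−4327489)²) = √(429525625.000 + 20007729.000) = 21202.202 m.
21110 ≤ 21202.202 < 21356 → Magenta.

Magenta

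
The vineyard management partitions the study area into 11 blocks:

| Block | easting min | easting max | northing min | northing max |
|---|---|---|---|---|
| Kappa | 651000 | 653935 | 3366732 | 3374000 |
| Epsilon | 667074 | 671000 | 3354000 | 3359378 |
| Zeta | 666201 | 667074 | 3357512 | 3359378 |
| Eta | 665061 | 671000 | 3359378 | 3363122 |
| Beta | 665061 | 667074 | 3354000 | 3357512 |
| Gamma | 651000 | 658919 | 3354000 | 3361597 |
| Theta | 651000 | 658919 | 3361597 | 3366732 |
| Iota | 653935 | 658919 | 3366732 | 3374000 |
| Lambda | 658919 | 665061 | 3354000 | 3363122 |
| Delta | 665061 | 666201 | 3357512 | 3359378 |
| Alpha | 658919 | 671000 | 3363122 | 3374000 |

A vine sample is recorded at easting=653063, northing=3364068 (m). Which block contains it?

The point has easting = 653063 and northing = 3364068.
Only Theta satisfies 651000 ≤ easting ≤ 658919 and 3361597 ≤ northing ≤ 3366732.

Theta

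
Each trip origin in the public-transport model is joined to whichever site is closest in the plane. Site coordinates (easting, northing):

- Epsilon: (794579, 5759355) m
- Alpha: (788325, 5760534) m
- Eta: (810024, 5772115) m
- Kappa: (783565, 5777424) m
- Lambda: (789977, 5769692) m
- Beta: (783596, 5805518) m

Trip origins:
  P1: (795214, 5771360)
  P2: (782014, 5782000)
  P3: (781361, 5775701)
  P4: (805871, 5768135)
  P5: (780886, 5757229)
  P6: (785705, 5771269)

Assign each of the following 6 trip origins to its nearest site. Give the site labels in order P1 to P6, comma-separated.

P1 → Lambda (d²=30208393.00)
P2 → Kappa (d²=23345377.00)
P3 → Kappa (d²=7826345.00)
P4 → Eta (d²=33087809.00)
P5 → Alpha (d²=66261746.00)
P6 → Lambda (d²=20736913.00)

Lambda, Kappa, Kappa, Eta, Alpha, Lambda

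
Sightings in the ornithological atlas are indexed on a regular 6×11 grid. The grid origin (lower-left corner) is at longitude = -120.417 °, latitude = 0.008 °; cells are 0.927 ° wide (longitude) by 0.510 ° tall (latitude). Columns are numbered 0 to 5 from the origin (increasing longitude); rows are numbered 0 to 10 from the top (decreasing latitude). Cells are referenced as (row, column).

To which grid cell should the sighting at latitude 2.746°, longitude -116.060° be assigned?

Column index: ⌊(-116.060 − -120.417) / 0.927⌋ = ⌊4.700⌋ = 4
Row offset from origin: ⌊(2.746 − 0.008) / 0.510⌋ = ⌊5.369⌋ = 5 → row 5 (counted from top)

(5, 4)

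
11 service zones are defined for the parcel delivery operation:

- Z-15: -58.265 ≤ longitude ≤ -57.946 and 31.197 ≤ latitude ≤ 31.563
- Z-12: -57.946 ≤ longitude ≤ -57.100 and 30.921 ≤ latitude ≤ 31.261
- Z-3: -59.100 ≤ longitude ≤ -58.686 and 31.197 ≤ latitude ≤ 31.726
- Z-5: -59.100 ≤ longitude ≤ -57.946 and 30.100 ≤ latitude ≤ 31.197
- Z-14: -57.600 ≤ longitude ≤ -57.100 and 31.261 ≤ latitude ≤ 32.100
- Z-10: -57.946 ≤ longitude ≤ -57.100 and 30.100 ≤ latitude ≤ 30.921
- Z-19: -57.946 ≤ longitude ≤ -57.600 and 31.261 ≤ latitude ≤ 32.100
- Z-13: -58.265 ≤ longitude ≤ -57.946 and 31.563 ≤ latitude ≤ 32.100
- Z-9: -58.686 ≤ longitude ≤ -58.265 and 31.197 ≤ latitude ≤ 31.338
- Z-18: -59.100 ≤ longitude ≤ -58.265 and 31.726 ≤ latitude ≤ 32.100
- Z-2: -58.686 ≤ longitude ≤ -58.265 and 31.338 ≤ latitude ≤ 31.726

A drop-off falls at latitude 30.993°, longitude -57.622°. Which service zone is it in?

Z-12

The point has longitude = -57.622 and latitude = 30.993.
Only Z-12 satisfies -57.946 ≤ longitude ≤ -57.100 and 30.921 ≤ latitude ≤ 31.261.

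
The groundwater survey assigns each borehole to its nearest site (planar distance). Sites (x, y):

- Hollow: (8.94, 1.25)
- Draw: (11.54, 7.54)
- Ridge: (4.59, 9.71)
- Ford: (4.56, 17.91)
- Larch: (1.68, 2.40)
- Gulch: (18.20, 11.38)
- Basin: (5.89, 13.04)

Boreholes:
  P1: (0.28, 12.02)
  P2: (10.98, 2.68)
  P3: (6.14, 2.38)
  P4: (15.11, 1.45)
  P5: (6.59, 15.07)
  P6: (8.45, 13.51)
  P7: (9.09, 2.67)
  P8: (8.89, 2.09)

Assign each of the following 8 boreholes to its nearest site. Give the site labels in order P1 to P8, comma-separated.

Ridge, Hollow, Hollow, Hollow, Basin, Basin, Hollow, Hollow

P1 → Ridge (d²=23.91)
P2 → Hollow (d²=6.21)
P3 → Hollow (d²=9.12)
P4 → Hollow (d²=38.11)
P5 → Basin (d²=4.61)
P6 → Basin (d²=6.77)
P7 → Hollow (d²=2.04)
P8 → Hollow (d²=0.71)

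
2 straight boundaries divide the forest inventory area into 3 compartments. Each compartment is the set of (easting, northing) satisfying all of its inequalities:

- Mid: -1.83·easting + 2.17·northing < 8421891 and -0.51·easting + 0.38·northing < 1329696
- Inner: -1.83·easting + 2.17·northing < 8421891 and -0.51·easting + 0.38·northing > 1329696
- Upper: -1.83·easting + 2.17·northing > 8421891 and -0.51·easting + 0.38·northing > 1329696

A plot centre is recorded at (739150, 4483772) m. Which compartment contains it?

Mid

-1.83·739150 + 2.17·4483772 = 8377140.740, which is < 8421891
-0.51·739150 + 0.38·4483772 = 1326866.860, which is < 1329696
This sign pattern matches Mid.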